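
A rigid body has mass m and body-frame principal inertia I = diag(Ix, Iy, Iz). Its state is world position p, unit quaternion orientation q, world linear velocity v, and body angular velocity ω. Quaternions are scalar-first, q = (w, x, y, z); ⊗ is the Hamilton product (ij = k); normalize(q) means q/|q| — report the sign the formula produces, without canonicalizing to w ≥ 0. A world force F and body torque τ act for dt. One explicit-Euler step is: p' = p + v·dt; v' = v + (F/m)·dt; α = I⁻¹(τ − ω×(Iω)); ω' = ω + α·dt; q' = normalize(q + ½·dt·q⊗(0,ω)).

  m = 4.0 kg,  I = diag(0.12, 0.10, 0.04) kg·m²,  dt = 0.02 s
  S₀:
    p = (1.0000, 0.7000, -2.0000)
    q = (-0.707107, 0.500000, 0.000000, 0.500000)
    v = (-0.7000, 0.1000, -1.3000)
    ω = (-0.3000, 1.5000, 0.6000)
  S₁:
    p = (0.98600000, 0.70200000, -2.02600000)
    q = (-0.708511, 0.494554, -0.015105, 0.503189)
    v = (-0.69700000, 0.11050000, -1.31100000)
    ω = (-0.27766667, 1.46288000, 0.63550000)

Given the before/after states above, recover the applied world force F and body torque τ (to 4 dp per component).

Δω = ω₁−ω₀ = (0.02233333, -0.03712000, 0.03550000)
ω₀×(Iω₀) = (-0.0540, -0.0144, 0.0090)
I·α + gyro = (0.0800, -0.2000, 0.0800)
velocity change Δv = (0.00300000, 0.01050000, -0.01100000)
F = m·Δv/dt = (0.6000, 2.1000, -2.2000)

F = (0.6000, 2.1000, -2.2000)
τ = (0.0800, -0.2000, 0.0800)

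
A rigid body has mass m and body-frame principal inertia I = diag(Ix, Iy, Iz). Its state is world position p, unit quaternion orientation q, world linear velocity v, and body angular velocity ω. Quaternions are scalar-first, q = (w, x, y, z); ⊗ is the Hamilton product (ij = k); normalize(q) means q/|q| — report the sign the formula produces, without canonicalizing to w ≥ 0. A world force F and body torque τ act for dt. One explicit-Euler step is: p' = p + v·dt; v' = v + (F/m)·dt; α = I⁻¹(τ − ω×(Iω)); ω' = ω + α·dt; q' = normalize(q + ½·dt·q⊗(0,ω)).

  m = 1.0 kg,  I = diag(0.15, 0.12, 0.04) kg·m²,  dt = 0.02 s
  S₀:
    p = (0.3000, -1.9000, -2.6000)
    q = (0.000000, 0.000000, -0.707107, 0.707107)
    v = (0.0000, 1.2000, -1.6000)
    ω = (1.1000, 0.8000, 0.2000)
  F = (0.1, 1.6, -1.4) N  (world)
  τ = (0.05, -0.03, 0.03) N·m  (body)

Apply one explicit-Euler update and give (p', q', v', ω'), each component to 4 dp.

ω×(Iω) gyroscopic = (-0.0128, 0.0242, -0.0264)
angular accel α = (0.4187, -0.4517, 1.4100)
ω' = ω + α·dt = (1.1084, 0.7910, 0.2282)
q⊗(0,ω) = (0.4242642, -0.7071070, 0.7778177, 0.7778177)
updated quaternion q' = (0.0042, -0.0071, -0.6993, 0.7148)
a = F/m = (0.1000, 1.6000, -1.4000)
p + v·dt = (0.3000, -1.8760, -2.6320)
v + (F/m)dt = (0.0020, 1.2320, -1.6280)

p' = (0.3000, -1.8760, -2.6320)
q' = (0.0042, -0.0071, -0.6993, 0.7148)
v' = (0.0020, 1.2320, -1.6280)
ω' = (1.1084, 0.7910, 0.2282)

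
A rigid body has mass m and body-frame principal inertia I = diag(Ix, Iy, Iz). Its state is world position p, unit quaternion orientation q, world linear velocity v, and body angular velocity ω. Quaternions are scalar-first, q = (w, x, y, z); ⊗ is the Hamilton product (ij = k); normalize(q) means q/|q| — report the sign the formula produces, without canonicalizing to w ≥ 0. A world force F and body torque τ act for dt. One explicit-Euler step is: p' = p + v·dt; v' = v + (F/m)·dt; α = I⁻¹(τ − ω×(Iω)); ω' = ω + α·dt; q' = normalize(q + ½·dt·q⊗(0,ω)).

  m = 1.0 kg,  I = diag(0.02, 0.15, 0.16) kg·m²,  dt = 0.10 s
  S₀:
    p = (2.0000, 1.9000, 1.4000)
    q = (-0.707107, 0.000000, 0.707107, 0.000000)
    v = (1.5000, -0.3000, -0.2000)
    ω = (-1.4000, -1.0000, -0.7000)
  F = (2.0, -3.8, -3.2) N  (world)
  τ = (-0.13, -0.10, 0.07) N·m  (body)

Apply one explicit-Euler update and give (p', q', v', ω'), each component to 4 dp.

p' = (2.1500, 1.8700, 1.3800)
q' = (-0.6689, 0.0246, 0.7393, 0.0739)
v' = (1.7000, -0.6800, -0.5200)
ω' = (-2.0850, -0.9752, -0.7700)

gyro term ω×Iω = (0.0070, -0.1372, 0.1820)
angular accel α = (-6.8500, 0.2480, -0.7000)
ω + α·dt = (-2.0850, -0.9752, -0.7700)
Hamilton product q⊗(0,ω) = (0.7071070, 0.4949749, 0.7071070, 1.4849247)
q' = normalize(q + ½dt·q⊗(0,ω)) = (-0.6689, 0.0246, 0.7393, 0.0739)
a = (2.0000, -3.8000, -3.2000)
p + v·dt = (2.1500, 1.8700, 1.3800)
new velocity v' = (1.7000, -0.6800, -0.5200)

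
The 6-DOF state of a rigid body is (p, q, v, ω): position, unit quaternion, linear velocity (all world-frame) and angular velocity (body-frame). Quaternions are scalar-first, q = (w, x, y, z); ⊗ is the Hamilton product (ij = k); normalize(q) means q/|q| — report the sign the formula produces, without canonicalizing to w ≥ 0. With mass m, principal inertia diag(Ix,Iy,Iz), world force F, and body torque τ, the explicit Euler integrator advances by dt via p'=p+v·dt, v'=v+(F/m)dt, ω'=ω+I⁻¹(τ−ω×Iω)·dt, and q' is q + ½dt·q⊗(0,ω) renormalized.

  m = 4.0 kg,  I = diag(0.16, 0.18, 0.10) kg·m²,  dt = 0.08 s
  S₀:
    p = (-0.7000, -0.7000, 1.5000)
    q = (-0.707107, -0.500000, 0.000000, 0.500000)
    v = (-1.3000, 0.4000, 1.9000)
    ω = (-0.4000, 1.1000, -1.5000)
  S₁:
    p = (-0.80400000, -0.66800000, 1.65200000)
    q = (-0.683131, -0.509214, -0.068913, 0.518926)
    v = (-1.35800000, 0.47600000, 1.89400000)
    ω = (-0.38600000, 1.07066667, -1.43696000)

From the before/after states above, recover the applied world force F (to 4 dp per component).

F = (-2.9000, 3.8000, -0.3000)

v₁ − v₀ = (-0.05800000, 0.07600000, -0.00600000)
F = m·Δv/dt = (-2.9000, 3.8000, -0.3000)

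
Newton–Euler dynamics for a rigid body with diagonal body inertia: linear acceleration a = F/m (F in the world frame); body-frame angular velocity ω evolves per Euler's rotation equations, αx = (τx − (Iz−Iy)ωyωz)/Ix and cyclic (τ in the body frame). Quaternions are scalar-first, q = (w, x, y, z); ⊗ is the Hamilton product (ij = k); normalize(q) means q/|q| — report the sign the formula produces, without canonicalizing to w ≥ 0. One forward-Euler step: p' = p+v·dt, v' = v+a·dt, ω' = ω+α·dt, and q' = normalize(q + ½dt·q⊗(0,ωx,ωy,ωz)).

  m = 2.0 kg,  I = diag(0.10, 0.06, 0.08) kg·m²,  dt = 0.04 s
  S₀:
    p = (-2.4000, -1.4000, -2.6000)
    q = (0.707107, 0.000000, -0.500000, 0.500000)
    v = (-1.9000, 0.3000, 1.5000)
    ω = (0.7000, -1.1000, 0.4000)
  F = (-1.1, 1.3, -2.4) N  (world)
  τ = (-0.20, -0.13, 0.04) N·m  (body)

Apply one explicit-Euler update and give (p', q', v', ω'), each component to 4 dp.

a = F/m = (-0.5500, 0.6500, -1.2000)
p' = p + v·dt = (-2.4760, -1.3880, -2.5400)
v' = v + a·dt = (-1.9220, 0.3260, 1.4520)
angular accel α = (-1.9120, -2.2600, 0.1150)
new body rate ω' = (0.6235, -1.1904, 0.4046)
Hamilton product q⊗(0,ω) = (-0.7500000, 0.8449749, -0.4278177, 0.6328428)
updated quaternion q' = (0.6918, 0.0169, -0.5084, 0.5125)

p' = (-2.4760, -1.3880, -2.5400)
q' = (0.6918, 0.0169, -0.5084, 0.5125)
v' = (-1.9220, 0.3260, 1.4520)
ω' = (0.6235, -1.1904, 0.4046)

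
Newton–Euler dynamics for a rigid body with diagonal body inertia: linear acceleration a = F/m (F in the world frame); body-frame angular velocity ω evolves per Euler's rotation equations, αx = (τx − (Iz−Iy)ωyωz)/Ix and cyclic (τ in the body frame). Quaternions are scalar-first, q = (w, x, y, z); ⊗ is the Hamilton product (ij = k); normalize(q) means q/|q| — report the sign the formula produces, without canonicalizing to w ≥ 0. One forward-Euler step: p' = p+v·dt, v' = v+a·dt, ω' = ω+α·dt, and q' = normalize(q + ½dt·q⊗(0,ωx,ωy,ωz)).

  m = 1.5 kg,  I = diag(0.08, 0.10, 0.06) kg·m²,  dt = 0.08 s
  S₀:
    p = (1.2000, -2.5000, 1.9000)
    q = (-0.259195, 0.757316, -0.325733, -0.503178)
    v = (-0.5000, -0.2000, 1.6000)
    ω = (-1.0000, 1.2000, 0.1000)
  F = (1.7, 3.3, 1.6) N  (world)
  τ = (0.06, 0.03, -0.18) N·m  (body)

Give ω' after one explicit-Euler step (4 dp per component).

α = I⁻¹(τ − ω×Iω) = (0.8100, 0.3200, -2.6000)
new body rate ω' = (-0.9352, 1.2256, -0.1080)

ω' = (-0.9352, 1.2256, -0.1080)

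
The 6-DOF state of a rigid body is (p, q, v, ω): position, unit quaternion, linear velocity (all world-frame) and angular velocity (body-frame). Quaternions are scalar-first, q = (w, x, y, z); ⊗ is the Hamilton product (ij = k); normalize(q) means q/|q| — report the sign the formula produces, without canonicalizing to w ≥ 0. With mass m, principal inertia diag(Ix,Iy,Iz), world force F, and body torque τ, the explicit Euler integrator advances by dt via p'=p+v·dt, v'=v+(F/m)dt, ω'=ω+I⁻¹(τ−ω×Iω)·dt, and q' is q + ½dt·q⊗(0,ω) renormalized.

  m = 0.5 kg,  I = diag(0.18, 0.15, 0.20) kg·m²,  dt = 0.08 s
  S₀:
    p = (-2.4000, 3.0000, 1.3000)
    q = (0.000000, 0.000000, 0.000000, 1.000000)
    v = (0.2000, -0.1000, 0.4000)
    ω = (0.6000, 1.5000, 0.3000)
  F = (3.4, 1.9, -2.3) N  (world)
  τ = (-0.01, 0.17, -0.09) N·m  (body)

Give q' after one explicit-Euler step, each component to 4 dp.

q' = (-0.0120, -0.0599, 0.0239, 0.9978)

q⊗(0,ω) = (-0.3000000, -1.5000000, 0.6000000, 0.0000000)
q + ½dt·q⊗(0,ω), renormalized = (-0.0120, -0.0599, 0.0239, 0.9978)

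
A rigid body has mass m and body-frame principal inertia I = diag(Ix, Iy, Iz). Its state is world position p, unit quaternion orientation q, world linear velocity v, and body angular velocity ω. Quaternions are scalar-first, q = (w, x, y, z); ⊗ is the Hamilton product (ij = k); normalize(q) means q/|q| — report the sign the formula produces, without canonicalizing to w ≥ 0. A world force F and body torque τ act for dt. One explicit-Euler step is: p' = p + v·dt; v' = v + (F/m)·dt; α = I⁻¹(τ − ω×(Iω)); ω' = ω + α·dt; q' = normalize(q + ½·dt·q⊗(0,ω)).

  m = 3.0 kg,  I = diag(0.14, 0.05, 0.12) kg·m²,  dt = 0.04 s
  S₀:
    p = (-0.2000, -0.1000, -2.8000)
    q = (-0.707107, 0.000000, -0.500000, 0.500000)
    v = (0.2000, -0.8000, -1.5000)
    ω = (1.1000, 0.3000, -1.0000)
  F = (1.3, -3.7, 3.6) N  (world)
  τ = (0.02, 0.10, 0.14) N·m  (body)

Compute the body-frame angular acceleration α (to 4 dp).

gyro term ω×Iω = (-0.0210, -0.0220, -0.0297)
(τ − ω×Iω)/I = (0.2929, 2.4400, 1.4142)

α = (0.2929, 2.4400, 1.4142)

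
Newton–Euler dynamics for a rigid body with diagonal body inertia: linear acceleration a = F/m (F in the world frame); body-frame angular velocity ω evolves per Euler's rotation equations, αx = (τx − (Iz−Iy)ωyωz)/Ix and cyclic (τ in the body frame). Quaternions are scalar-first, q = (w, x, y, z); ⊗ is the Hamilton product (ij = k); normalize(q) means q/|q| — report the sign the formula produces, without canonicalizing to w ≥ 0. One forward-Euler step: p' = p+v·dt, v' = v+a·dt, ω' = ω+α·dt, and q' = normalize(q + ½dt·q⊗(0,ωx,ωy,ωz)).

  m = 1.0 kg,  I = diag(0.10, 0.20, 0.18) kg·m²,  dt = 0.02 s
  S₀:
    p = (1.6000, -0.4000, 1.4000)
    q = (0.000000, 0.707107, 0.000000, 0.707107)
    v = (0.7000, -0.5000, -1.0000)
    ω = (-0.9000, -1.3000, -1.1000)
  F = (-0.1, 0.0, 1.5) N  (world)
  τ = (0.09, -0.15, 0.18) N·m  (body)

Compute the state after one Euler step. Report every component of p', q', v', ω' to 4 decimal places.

a = (-0.1000, 0.0000, 1.5000)
p + v·dt = (1.6140, -0.4100, 1.3800)
new velocity v' = (0.6980, -0.5000, -0.9700)
ω×(Iω) gyroscopic = (-0.0286, -0.0792, 0.1170)
α = I⁻¹(τ − ω×Iω) = (1.1860, -0.3540, 0.3500)
ω' = ω + α·dt = (-0.8763, -1.3071, -1.0930)
2q̇ = q⊗(0,ω) = (1.4142140, 0.9192391, 0.1414214, -0.9192391)
q + ½dt·q⊗(0,ω), renormalized = (0.0141, 0.7162, 0.0014, 0.6978)

p' = (1.6140, -0.4100, 1.3800)
q' = (0.0141, 0.7162, 0.0014, 0.6978)
v' = (0.6980, -0.5000, -0.9700)
ω' = (-0.8763, -1.3071, -1.0930)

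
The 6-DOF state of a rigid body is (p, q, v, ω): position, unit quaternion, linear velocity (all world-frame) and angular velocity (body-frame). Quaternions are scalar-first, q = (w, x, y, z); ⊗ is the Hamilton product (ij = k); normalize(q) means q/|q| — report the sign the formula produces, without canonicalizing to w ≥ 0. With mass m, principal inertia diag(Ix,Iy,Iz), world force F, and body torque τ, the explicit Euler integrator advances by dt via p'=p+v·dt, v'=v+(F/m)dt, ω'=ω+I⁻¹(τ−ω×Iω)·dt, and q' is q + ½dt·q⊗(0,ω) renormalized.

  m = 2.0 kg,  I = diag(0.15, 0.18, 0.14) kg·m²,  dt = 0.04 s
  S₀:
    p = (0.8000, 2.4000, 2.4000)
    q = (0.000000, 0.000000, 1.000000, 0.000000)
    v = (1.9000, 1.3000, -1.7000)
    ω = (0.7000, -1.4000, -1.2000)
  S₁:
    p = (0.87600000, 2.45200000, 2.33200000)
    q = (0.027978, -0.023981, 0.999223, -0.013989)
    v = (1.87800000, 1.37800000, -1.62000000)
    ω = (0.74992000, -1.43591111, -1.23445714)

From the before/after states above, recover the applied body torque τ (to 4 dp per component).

τ = (0.1200, -0.1700, -0.1500)

rate change Δω = (0.04992000, -0.03591111, -0.03445714)
τ = I·(Δω/dt) + ω₀×(Iω₀) = (0.1200, -0.1700, -0.1500)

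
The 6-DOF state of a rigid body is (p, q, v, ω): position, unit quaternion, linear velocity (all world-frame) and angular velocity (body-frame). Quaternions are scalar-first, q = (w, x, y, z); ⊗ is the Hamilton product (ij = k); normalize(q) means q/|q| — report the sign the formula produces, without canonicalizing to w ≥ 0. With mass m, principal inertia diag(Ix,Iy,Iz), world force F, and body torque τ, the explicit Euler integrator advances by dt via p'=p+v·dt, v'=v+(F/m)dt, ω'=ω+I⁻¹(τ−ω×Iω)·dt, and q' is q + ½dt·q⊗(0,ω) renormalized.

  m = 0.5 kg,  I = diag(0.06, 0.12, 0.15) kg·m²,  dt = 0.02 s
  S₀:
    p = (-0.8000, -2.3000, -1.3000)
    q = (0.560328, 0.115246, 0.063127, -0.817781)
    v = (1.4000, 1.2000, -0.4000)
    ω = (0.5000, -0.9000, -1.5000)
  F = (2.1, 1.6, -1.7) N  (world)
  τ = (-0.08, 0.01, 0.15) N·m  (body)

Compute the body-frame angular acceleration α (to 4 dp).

ω×(Iω) gyroscopic = (0.0405, 0.0675, -0.0270)
(τ − ω×Iω)/I = (-2.0083, -0.4792, 1.1800)

α = (-2.0083, -0.4792, 1.1800)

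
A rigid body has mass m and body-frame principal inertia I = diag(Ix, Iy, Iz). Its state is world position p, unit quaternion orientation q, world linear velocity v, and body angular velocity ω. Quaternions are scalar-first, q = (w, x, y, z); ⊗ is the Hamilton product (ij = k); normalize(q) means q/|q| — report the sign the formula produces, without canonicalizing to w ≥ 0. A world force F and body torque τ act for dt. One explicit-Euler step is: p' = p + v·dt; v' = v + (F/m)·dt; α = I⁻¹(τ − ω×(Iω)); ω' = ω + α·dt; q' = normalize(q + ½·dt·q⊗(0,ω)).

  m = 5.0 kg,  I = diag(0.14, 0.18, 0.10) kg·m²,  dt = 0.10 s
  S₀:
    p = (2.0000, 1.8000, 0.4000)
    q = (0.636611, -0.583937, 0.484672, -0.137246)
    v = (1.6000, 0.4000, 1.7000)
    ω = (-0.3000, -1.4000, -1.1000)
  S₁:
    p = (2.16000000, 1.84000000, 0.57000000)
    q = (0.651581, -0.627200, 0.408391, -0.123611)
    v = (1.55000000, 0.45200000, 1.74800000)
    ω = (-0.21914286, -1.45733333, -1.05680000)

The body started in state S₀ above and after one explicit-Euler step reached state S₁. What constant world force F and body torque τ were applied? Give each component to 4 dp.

velocity change Δv = (-0.05000000, 0.05200000, 0.04800000)
m·(v₁−v₀)/dt = (-2.5000, 2.6000, 2.4000)
Δω = ω₁−ω₀ = (0.08085714, -0.05733333, 0.04320000)
precession coupling = (-0.1232, 0.0132, 0.0168)
applied torque τ = (-0.0100, -0.0900, 0.0600)

F = (-2.5000, 2.6000, 2.4000)
τ = (-0.0100, -0.0900, 0.0600)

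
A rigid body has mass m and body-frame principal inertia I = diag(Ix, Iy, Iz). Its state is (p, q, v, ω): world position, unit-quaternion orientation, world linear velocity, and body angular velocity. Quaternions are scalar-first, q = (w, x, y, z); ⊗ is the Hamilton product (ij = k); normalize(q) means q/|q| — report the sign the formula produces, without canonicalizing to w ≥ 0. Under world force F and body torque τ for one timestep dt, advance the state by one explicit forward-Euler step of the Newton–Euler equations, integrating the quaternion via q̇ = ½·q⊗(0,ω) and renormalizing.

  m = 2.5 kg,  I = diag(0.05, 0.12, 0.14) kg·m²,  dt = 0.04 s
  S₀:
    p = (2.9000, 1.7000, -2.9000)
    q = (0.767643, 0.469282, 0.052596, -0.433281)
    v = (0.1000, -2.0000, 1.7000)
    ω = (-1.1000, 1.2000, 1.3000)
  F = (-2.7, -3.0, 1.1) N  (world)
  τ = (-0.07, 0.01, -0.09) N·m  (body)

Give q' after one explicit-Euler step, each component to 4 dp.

q⊗(0,ω) = (1.0163603, -0.2560953, 0.7877141, 1.6189299)
q + ½dt·q⊗(0,ω), renormalized = (0.7873, 0.4638, 0.0683, -0.4006)

q' = (0.7873, 0.4638, 0.0683, -0.4006)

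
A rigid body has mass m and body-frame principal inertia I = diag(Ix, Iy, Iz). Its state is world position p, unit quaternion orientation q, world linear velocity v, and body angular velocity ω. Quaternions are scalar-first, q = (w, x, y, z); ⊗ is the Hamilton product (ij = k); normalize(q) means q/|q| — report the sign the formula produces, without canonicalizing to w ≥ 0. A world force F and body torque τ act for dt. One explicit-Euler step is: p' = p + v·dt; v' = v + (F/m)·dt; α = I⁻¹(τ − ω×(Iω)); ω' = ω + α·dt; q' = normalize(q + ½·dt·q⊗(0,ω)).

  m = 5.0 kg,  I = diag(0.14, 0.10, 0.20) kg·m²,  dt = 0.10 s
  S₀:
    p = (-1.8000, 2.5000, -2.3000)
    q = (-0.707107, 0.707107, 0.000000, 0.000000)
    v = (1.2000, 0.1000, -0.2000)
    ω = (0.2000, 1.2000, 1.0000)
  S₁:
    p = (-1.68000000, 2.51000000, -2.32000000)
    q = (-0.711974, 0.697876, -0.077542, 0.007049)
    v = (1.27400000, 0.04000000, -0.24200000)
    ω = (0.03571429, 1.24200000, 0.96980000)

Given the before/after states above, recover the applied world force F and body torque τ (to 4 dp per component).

F = (3.7000, -3.0000, -2.1000)
τ = (-0.1100, 0.0300, -0.0700)

Δω = ω₁−ω₀ = (-0.16428571, 0.04200000, -0.03020000)
gyro term ω₀×Iω₀ = (0.1200, -0.0120, -0.0096)
τ = I·(Δω/dt) + ω₀×(Iω₀) = (-0.1100, 0.0300, -0.0700)
Δv = v₁−v₀ = (0.07400000, -0.06000000, -0.04200000)
F = m·Δv/dt = (3.7000, -3.0000, -2.1000)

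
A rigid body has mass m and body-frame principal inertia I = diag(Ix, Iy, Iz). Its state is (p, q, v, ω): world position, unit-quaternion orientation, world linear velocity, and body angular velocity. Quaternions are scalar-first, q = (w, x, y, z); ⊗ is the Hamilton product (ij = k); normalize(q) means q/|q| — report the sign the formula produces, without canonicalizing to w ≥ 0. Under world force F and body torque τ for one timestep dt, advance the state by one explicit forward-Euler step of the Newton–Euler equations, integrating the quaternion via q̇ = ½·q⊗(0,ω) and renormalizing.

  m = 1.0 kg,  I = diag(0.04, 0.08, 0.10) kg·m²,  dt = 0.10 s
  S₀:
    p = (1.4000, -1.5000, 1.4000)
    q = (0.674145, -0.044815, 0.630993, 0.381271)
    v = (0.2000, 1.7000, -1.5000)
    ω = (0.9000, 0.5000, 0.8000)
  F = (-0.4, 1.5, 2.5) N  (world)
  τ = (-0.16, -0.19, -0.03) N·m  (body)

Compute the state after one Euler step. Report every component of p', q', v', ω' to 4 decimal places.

a = F/m = (-0.4000, 1.5000, 2.5000)
p + v·dt = (1.4200, -1.3300, 1.2500)
new velocity v' = (0.1600, 1.8500, -1.2500)
precession coupling ω×(Iω) = (0.0080, -0.0432, 0.0180)
α = I⁻¹(τ − ω×Iω) = (-4.2000, -1.8350, -0.4800)
ω + α·dt = (0.4800, 0.3165, 0.7520)
2q̇ = q⊗(0,ω) = (-0.5801798, 0.9208894, 0.7160684, -0.0509852)
q + ½dt·q⊗(0,ω), renormalized = (0.6438, 0.0012, 0.6654, 0.3779)

p' = (1.4200, -1.3300, 1.2500)
q' = (0.6438, 0.0012, 0.6654, 0.3779)
v' = (0.1600, 1.8500, -1.2500)
ω' = (0.4800, 0.3165, 0.7520)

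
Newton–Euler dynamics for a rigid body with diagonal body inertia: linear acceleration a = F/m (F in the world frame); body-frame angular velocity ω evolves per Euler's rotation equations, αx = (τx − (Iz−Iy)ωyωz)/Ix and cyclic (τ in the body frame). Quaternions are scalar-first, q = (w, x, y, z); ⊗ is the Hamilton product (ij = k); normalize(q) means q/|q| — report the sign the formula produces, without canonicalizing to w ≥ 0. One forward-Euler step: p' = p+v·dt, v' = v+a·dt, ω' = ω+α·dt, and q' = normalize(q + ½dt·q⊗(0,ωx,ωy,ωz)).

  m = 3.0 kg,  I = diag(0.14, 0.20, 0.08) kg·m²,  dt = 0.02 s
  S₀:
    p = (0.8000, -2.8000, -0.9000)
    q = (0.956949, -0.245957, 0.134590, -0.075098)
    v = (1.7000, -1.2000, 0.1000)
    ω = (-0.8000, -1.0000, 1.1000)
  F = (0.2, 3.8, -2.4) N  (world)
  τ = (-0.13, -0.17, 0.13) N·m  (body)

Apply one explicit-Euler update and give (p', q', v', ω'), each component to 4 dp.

angular accel α = (-1.8714, -0.5860, 1.0250)
new body rate ω' = (-0.8374, -1.0117, 1.1205)
Hamilton product q⊗(0,ω) = (0.0204322, -0.6926082, -0.6263179, 1.4062729)
q + ½dt·q⊗(0,ω), renormalized = (0.9570, -0.2528, 0.1283, -0.0610)
a = F/m = (0.0667, 1.2667, -0.8000)
p' = p + v·dt = (0.8340, -2.8240, -0.8980)
v + (F/m)dt = (1.7013, -1.1747, 0.0840)

p' = (0.8340, -2.8240, -0.8980)
q' = (0.9570, -0.2528, 0.1283, -0.0610)
v' = (1.7013, -1.1747, 0.0840)
ω' = (-0.8374, -1.0117, 1.1205)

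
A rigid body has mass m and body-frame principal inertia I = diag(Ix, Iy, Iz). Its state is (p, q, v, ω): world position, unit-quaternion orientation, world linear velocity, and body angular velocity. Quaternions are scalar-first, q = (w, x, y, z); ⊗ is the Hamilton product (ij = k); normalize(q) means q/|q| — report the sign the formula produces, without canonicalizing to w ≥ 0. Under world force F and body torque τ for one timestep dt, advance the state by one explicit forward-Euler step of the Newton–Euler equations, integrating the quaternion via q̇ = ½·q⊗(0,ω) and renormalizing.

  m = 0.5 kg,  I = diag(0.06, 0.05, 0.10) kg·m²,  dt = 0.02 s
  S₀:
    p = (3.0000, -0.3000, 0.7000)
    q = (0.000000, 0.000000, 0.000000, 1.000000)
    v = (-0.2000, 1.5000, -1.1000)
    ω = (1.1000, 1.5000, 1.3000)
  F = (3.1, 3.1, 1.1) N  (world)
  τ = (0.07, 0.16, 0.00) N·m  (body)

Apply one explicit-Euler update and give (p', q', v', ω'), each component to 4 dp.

p' = (2.9960, -0.2700, 0.6780)
q' = (-0.0130, -0.0150, 0.0110, 0.9997)
v' = (-0.0760, 1.6240, -1.0560)
ω' = (1.0908, 1.5869, 1.3033)

a = (6.2000, 6.2000, 2.2000)
p' = p + v·dt = (2.9960, -0.2700, 0.6780)
v' = v + a·dt = (-0.0760, 1.6240, -1.0560)
gyro term ω×Iω = (0.0975, -0.0572, -0.0165)
(τ − ω×Iω)/I = (-0.4583, 4.3440, 0.1650)
ω' = ω + α·dt = (1.0908, 1.5869, 1.3033)
2q̇ = q⊗(0,ω) = (-1.3000000, -1.5000000, 1.1000000, 0.0000000)
updated quaternion q' = (-0.0130, -0.0150, 0.0110, 0.9997)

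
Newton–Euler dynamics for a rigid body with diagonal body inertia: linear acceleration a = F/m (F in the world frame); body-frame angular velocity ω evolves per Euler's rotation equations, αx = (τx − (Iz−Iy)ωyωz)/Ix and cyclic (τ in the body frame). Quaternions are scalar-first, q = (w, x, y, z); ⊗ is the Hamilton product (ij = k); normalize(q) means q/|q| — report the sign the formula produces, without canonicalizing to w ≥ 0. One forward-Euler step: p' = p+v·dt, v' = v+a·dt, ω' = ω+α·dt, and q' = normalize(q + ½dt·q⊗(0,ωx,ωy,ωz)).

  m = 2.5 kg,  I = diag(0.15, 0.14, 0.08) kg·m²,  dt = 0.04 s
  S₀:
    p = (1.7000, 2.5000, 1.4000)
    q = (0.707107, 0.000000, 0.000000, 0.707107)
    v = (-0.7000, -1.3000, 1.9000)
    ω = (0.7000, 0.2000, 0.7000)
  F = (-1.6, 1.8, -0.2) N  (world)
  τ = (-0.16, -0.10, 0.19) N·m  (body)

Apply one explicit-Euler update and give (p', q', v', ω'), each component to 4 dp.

ω×(Iω) gyroscopic = (-0.0084, 0.0343, -0.0014)
(τ − ω×Iω)/I = (-1.0107, -0.9593, 2.3925)
ω + α·dt = (0.6596, 0.1616, 0.7957)
2q̇ = q⊗(0,ω) = (-0.4949749, 0.3535535, 0.6363963, 0.4949749)
q + ½dt·q⊗(0,ω), renormalized = (0.6971, 0.0071, 0.0127, 0.7169)
linear accel F/m = (-0.6400, 0.7200, -0.0800)
p' = p + v·dt = (1.6720, 2.4480, 1.4760)
new velocity v' = (-0.7256, -1.2712, 1.8968)

p' = (1.6720, 2.4480, 1.4760)
q' = (0.6971, 0.0071, 0.0127, 0.7169)
v' = (-0.7256, -1.2712, 1.8968)
ω' = (0.6596, 0.1616, 0.7957)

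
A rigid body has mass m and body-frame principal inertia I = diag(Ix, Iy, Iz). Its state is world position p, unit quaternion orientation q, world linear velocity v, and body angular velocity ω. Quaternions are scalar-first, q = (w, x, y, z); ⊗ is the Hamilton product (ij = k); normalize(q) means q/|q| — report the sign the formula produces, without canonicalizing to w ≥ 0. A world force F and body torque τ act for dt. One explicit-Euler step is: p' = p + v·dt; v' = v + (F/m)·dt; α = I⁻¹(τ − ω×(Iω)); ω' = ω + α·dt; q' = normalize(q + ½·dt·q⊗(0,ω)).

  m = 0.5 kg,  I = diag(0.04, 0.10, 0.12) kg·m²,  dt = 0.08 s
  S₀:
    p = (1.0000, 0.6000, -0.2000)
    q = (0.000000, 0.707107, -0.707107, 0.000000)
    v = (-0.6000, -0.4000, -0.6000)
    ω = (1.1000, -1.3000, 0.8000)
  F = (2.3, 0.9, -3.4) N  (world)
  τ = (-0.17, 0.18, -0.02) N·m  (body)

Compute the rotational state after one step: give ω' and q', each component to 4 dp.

ω' = (0.8016, -1.0997, 0.8439)
q' = (-0.0677, 0.6825, -0.7277, -0.0056)

ω×(Iω) gyroscopic = (-0.0208, -0.0704, -0.0858)
(τ − ω×Iω)/I = (-3.7300, 2.5040, 0.5483)
ω + α·dt = (0.8016, -1.0997, 0.8439)
Hamilton product q⊗(0,ω) = (-1.6970568, -0.5656856, -0.5656856, -0.1414214)
q' = normalize(q + ½dt·q⊗(0,ω)) = (-0.0677, 0.6825, -0.7277, -0.0056)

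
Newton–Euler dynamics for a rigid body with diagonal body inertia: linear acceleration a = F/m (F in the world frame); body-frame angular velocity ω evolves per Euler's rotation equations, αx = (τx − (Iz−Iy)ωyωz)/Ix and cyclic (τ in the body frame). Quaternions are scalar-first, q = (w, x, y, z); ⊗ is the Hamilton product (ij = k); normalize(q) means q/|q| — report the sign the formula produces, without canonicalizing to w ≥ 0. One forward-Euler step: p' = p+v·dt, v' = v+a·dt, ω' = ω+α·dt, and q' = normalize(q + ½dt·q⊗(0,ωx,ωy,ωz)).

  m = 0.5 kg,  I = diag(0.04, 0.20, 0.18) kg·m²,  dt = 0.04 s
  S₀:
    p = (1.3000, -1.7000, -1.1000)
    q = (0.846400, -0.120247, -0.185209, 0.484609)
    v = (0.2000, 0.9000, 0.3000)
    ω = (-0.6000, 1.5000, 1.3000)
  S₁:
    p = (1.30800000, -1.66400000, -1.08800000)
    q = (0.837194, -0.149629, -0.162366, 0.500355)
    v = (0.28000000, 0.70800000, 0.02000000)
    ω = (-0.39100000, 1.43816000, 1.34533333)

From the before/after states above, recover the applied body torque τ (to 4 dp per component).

τ = (0.1700, -0.2000, 0.0600)

rate change Δω = (0.20900000, -0.06184000, 0.04533333)
gyro term ω₀×Iω₀ = (-0.0390, 0.1092, -0.1440)
applied torque τ = (0.1700, -0.2000, 0.0600)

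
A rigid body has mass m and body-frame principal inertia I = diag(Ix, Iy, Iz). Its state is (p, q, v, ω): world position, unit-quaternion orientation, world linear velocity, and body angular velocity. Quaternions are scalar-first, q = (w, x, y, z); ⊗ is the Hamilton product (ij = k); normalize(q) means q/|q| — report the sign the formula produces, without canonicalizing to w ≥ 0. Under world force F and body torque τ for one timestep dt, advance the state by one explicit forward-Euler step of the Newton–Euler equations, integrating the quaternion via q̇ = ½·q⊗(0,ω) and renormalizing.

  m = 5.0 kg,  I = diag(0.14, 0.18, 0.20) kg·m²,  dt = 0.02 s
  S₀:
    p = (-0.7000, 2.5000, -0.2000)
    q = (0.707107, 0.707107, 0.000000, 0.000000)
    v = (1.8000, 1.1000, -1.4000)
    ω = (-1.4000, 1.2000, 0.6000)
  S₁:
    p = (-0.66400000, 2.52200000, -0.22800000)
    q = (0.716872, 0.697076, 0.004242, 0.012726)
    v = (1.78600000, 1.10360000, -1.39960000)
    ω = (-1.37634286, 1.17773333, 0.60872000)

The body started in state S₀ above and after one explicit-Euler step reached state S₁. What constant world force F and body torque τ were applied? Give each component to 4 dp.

Δω = ω₁−ω₀ = (0.02365714, -0.02226667, 0.00872000)
precession coupling = (0.0144, 0.0504, -0.0672)
applied torque τ = (0.1800, -0.1500, 0.0200)
v₁ − v₀ = (-0.01400000, 0.00360000, 0.00040000)
applied force F = (-3.5000, 0.9000, 0.1000)

F = (-3.5000, 0.9000, 0.1000)
τ = (0.1800, -0.1500, 0.0200)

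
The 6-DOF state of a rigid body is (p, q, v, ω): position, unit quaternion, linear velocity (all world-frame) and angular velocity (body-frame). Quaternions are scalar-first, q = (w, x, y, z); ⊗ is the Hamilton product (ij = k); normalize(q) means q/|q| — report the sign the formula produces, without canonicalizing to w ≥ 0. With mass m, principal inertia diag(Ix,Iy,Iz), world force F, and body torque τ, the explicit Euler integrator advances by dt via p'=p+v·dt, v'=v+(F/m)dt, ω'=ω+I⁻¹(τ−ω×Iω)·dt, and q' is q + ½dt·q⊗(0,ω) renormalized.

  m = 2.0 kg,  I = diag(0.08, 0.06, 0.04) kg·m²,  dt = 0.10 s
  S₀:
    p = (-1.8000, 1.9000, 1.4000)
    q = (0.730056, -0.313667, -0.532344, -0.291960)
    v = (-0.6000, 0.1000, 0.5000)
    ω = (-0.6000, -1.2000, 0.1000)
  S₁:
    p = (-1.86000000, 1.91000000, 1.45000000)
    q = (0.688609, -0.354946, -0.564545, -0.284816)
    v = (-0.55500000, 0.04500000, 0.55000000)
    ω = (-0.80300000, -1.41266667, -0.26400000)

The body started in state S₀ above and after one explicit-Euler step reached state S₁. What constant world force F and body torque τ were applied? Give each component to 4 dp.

rate change Δω = (-0.20300000, -0.21266667, -0.36400000)
I·α + gyro = (-0.1600, -0.1300, -0.1600)
Δv = v₁−v₀ = (0.04500000, -0.05500000, 0.05000000)
applied force F = (0.9000, -1.1000, 1.0000)

F = (0.9000, -1.1000, 1.0000)
τ = (-0.1600, -0.1300, -0.1600)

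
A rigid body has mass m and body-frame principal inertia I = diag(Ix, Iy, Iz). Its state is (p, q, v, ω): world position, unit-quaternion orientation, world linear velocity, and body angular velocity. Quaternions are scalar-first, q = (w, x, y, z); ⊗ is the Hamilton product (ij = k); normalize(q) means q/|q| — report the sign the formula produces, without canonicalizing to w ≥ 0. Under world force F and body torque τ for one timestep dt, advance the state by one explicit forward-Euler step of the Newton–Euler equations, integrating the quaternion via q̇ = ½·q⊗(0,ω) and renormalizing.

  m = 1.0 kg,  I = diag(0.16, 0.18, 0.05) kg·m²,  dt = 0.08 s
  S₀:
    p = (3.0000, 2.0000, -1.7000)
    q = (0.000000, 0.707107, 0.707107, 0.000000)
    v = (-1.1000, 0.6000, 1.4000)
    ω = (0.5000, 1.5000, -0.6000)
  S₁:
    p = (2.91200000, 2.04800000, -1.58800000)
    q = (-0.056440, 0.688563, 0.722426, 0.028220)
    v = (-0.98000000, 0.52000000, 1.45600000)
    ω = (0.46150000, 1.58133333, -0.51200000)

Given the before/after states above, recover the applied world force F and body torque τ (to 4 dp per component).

v₁ − v₀ = (0.12000000, -0.08000000, 0.05600000)
F = m·Δv/dt = (1.5000, -1.0000, 0.7000)
rate change Δω = (-0.03850000, 0.08133333, 0.08800000)
ω₀×(Iω₀) = (0.1170, -0.0330, 0.0150)
I·α + gyro = (0.0400, 0.1500, 0.0700)

F = (1.5000, -1.0000, 0.7000)
τ = (0.0400, 0.1500, 0.0700)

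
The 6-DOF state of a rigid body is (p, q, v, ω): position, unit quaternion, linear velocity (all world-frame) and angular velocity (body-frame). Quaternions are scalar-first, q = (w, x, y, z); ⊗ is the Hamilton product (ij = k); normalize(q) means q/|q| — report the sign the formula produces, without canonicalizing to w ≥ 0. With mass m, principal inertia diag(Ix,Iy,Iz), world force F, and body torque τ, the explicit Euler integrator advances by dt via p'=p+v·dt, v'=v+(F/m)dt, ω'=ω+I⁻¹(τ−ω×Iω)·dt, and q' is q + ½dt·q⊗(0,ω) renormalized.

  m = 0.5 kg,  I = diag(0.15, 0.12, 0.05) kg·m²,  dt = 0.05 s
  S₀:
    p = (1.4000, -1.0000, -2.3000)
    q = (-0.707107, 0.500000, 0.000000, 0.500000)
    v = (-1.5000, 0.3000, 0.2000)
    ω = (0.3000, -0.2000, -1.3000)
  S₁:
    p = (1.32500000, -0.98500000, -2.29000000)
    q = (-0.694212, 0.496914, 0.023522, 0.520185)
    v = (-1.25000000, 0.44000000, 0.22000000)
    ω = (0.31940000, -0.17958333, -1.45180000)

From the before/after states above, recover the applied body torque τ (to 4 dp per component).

Δω = ω₁−ω₀ = (0.01940000, 0.02041667, -0.15180000)
ω₀×(Iω₀) = (-0.0182, -0.0390, 0.0018)
τ = I·(Δω/dt) + ω₀×(Iω₀) = (0.0400, 0.0100, -0.1500)

τ = (0.0400, 0.0100, -0.1500)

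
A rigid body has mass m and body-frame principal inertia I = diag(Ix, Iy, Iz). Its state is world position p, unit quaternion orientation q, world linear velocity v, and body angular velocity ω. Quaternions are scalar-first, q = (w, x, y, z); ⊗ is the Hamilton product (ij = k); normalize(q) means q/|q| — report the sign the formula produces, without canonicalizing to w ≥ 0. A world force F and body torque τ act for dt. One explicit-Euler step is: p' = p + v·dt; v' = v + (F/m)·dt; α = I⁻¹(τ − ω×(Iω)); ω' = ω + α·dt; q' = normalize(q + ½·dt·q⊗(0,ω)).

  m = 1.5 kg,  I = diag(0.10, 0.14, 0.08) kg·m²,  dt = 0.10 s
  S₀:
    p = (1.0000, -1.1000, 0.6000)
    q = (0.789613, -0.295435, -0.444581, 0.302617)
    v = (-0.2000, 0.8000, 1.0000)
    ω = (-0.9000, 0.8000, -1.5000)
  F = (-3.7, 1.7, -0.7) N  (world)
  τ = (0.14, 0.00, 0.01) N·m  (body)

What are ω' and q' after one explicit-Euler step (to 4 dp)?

ω' = (-0.8320, 0.7807, -1.4515)
q' = (0.8130, -0.3083, -0.4467, 0.2106)

α = I⁻¹(τ − ω×Iω) = (0.6800, -0.1929, 0.4850)
ω' = ω + α·dt = (-0.8320, 0.7807, -1.4515)
q⊗(0,ω) = (0.5436988, -0.2858738, -0.0838174, -1.8208904)
q' = normalize(q + ½dt·q⊗(0,ω)) = (0.8130, -0.3083, -0.4467, 0.2106)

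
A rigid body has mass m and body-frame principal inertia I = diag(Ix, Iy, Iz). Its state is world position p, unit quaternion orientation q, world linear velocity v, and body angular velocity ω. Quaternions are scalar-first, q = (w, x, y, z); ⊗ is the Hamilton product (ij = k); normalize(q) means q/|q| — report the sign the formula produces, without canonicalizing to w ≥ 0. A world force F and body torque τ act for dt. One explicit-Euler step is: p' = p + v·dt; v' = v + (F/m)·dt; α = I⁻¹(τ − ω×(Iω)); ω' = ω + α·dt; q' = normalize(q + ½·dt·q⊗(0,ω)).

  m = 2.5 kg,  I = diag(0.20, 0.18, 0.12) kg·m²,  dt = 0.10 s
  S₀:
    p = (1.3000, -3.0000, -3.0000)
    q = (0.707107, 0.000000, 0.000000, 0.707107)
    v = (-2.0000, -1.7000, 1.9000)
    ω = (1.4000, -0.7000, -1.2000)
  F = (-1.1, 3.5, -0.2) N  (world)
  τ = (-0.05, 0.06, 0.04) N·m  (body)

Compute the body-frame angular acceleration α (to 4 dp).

ω×(Iω) gyroscopic = (-0.0504, -0.1344, 0.0196)
α = I⁻¹(τ − ω×Iω) = (0.0020, 1.0800, 0.1700)

α = (0.0020, 1.0800, 0.1700)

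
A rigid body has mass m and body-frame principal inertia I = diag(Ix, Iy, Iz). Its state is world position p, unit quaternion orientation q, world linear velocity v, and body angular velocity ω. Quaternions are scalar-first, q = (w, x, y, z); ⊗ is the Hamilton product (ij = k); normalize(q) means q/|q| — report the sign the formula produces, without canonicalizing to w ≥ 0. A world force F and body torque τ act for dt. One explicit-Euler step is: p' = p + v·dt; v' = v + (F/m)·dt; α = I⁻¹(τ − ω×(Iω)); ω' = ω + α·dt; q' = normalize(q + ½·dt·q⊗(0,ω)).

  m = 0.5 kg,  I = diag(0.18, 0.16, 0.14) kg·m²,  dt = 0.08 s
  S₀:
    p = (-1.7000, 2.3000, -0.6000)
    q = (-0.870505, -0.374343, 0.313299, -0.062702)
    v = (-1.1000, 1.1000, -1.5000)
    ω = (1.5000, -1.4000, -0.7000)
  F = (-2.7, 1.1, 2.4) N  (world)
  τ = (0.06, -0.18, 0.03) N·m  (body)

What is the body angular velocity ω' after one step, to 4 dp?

ω' = (1.5354, -1.4690, -0.7069)

precession coupling ω×(Iω) = (-0.0196, -0.0420, 0.0420)
α = I⁻¹(τ − ω×Iω) = (0.4422, -0.8625, -0.0857)
ω' = ω + α·dt = (1.5354, -1.4690, -0.7069)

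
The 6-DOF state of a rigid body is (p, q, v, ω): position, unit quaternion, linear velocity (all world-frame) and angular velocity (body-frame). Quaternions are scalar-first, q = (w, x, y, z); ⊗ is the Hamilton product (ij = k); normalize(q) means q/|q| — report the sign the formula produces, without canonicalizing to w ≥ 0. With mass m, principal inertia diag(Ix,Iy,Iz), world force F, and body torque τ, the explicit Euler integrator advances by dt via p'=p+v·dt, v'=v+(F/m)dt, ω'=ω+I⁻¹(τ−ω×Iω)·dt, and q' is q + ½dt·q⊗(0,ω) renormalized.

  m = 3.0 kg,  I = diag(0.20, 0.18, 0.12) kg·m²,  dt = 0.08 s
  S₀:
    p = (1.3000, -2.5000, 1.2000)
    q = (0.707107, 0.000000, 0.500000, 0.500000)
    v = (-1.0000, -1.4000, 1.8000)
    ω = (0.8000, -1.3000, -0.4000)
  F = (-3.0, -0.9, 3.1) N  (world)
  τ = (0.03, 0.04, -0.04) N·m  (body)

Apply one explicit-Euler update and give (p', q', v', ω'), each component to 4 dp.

linear accel F/m = (-1.0000, -0.3000, 1.0333)
p' = p + v·dt = (1.2200, -2.6120, 1.3440)
new velocity v' = (-1.0800, -1.4240, 1.8827)
gyro term ω×Iω = (-0.0312, -0.0256, 0.0208)
α = I⁻¹(τ − ω×Iω) = (0.3060, 0.3644, -0.5067)
new body rate ω' = (0.8245, -1.2708, -0.4405)
2q̇ = q⊗(0,ω) = (0.8500000, 1.0156856, -0.5192391, -0.6828428)
updated quaternion q' = (0.7396, 0.0405, 0.4783, 0.4717)

p' = (1.2200, -2.6120, 1.3440)
q' = (0.7396, 0.0405, 0.4783, 0.4717)
v' = (-1.0800, -1.4240, 1.8827)
ω' = (0.8245, -1.2708, -0.4405)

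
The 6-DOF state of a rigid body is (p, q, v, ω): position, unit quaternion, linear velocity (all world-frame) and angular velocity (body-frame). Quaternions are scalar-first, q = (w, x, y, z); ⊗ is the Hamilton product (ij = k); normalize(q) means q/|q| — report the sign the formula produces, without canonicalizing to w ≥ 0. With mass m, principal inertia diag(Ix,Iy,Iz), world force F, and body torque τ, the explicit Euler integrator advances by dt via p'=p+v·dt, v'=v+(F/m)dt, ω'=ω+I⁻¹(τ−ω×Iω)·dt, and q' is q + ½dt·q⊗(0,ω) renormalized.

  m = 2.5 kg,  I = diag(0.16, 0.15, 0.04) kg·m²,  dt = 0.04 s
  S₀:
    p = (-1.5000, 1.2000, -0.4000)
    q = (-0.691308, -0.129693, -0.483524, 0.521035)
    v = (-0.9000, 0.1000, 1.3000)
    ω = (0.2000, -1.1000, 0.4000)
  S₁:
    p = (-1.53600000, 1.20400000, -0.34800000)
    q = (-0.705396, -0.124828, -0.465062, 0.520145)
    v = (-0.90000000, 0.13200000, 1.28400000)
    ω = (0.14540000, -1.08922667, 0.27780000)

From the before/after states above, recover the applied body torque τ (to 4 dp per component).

Δω = ω₁−ω₀ = (-0.05460000, 0.01077333, -0.12220000)
gyro term ω₀×Iω₀ = (0.0484, 0.0096, 0.0022)
I·α + gyro = (-0.1700, 0.0500, -0.1200)

τ = (-0.1700, 0.0500, -0.1200)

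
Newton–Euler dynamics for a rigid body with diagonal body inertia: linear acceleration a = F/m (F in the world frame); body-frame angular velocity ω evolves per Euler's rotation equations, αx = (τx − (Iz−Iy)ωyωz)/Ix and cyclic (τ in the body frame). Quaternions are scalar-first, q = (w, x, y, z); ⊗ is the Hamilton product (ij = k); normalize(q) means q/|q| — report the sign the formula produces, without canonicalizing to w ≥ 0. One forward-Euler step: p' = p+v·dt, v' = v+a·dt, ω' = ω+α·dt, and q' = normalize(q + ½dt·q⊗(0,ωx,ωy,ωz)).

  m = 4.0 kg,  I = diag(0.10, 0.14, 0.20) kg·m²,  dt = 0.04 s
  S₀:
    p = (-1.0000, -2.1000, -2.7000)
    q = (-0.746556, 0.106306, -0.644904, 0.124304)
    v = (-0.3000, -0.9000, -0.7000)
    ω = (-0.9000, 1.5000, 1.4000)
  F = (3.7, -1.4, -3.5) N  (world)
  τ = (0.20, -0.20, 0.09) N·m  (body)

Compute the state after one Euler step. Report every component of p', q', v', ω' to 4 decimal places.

p' = (-1.0120, -2.1360, -2.7280)
q' = (-0.7280, 0.0979, -0.6718, 0.0949)
v' = (-0.2630, -0.9140, -0.7350)
ω' = (-0.8704, 1.4069, 1.4288)

ω×(Iω) gyroscopic = (0.1260, 0.1260, -0.0540)
angular accel α = (0.7400, -2.3286, 0.7200)
new body rate ω' = (-0.8704, 1.4069, 1.4288)
Hamilton product q⊗(0,ω) = (0.8890058, -0.4174212, -1.3805360, -1.4661330)
q + ½dt·q⊗(0,ω), renormalized = (-0.7280, 0.0979, -0.6718, 0.0949)
a = F/m = (0.9250, -0.3500, -0.8750)
p + v·dt = (-1.0120, -2.1360, -2.7280)
new velocity v' = (-0.2630, -0.9140, -0.7350)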